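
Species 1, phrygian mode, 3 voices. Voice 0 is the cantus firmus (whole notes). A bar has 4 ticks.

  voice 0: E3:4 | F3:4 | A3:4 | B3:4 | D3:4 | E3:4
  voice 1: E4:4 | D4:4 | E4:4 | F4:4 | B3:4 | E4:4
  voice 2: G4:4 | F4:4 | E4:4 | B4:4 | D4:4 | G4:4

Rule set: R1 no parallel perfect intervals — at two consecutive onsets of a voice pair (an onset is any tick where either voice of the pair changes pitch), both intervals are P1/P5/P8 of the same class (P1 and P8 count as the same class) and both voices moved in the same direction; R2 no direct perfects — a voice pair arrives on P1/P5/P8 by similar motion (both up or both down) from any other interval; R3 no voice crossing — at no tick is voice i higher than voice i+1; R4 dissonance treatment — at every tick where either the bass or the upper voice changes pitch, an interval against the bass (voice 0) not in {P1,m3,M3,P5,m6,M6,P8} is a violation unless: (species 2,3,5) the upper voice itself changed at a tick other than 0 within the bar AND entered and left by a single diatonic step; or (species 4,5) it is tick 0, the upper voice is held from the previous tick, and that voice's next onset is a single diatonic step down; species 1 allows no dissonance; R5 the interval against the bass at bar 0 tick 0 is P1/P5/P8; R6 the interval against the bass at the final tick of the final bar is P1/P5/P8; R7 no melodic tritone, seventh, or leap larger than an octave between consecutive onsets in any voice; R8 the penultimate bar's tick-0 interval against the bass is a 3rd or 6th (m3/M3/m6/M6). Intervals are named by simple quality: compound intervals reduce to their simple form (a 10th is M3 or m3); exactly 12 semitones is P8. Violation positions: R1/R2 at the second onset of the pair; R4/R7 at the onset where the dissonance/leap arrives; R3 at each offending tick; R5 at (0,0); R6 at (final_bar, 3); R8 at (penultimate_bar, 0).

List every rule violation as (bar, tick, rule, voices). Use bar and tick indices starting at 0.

(0, 0, R5, (0, 2))
(2, 0, R2, (0, 1))
(3, 0, R2, (0, 2))
(3, 0, R4, (0, 1))
(4, 0, R1, (0, 2))
(4, 0, R7, (1,))
(4, 0, R8, (0, 2))
(5, 0, R2, (0, 1))
(5, 3, R6, (0, 2))

bar 0: v0=E3 v1=E4 v2=G4 downbeat m3
bar 1: v0=F3 v1=D4 v2=F4 downbeat P8
bar 2: v0=A3 v1=E4 v2=E4 downbeat P5
bar 3: v0=B3 v1=F4 v2=B4 downbeat P8
bar 4: v0=D3 v1=B3 v2=D4 downbeat P8
bar 5: v0=E3 v1=E4 v2=G4 downbeat m3
  -> R5 @ bar 0 tick 0 v(0, 2): opens on m3
  -> R2 @ bar 2 tick 0 v(0, 1): F3/D4 M6 -> A3/E4 P5 similar
  -> R2 @ bar 3 tick 0 v(0, 2): A3/E4 P5 -> B3/B4 P8 similar
  -> R4 @ bar 3 tick 0 v(0, 1): B3/F4 TT untreated
  -> R1 @ bar 4 tick 0 v(0, 2): B3/B4 P8 -> D3/D4 P8 similar
  -> R7 @ bar 4 tick 0 v(1,): F4->B3 leap 6st
  -> R8 @ bar 4 tick 0 v(0, 2): penult P8 not 3rd/6th
  -> R2 @ bar 5 tick 0 v(0, 1): D3/B3 M6 -> E3/E4 P8 similar
  -> R6 @ bar 5 tick 3 v(0, 2): closes on m3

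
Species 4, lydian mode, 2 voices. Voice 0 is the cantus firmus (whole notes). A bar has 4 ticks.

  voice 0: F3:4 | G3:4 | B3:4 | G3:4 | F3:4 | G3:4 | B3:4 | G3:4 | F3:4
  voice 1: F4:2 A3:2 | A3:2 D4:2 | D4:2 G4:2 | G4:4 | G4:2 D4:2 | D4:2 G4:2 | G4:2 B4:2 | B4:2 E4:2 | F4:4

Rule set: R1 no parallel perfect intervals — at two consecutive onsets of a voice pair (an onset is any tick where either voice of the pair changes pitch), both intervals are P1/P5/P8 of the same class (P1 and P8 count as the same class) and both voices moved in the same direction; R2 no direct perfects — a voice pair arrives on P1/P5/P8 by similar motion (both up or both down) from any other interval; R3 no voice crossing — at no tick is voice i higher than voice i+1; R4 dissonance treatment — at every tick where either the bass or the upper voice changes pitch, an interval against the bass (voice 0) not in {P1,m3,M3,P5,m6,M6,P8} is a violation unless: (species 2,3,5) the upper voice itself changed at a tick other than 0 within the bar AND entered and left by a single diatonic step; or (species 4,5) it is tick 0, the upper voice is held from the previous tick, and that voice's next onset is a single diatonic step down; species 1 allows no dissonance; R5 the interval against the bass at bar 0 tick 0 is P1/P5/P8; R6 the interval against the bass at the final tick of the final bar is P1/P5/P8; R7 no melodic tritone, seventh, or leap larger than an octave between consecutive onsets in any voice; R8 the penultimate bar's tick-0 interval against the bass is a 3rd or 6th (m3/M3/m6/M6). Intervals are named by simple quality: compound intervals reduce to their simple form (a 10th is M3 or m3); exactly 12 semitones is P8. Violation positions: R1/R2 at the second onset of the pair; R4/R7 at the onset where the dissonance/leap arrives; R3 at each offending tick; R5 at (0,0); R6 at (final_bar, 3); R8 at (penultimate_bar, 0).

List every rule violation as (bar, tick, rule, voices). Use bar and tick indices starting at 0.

(1, 0, R4, (0, 1))
(4, 0, R4, (0, 1))

bar 0: v0=F3 v1=F4 downbeat P8
bar 1: v0=G3 v1=A3 downbeat M2
bar 2: v0=B3 v1=D4 downbeat m3
bar 3: v0=G3 v1=G4 downbeat P8
bar 4: v0=F3 v1=G4 downbeat M2
bar 5: v0=G3 v1=D4 downbeat P5
bar 6: v0=B3 v1=G4 downbeat m6
bar 7: v0=G3 v1=B4 downbeat M3
bar 8: v0=F3 v1=F4 downbeat P8
  -> R4 @ bar 1 tick 0 v(0, 1): G3/A3 M2 untreated
  -> R4 @ bar 4 tick 0 v(0, 1): F3/G4 M2 untreated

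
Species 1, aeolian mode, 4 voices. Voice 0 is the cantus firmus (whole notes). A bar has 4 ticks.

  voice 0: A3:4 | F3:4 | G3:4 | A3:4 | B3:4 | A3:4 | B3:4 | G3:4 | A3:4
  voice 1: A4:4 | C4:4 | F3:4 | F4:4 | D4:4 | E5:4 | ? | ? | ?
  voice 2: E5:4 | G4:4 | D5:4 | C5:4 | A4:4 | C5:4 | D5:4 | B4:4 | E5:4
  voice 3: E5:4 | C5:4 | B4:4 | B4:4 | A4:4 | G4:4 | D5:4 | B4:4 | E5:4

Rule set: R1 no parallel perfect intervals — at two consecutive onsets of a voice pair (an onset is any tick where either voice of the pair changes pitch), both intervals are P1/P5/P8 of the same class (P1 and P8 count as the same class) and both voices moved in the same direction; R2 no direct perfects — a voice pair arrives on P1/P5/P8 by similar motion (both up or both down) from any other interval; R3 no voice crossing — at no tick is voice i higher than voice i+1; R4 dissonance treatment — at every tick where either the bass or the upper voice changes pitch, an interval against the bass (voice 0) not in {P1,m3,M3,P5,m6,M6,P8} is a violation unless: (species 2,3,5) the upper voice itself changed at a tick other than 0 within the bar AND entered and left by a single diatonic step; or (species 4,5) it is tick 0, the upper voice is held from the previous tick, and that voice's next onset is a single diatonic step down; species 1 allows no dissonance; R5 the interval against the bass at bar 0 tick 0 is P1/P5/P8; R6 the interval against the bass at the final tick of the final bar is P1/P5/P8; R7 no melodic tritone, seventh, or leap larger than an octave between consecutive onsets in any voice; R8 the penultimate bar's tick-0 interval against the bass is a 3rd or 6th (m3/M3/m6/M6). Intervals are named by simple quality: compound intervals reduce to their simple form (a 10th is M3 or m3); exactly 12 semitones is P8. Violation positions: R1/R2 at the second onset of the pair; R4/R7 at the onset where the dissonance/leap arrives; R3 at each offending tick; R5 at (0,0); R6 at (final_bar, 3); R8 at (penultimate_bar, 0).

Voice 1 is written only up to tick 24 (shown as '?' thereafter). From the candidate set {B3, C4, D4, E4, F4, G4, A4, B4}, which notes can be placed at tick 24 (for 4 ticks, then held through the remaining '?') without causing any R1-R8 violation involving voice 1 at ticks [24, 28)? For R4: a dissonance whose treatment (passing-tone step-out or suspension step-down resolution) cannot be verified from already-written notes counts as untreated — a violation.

B3: violates R7
C4: violates R4,R7
D4: violates R7
E4: violates R4
F4: violates R4,R7
G4: legal
A4: violates R4
B4: legal

{B4, G4}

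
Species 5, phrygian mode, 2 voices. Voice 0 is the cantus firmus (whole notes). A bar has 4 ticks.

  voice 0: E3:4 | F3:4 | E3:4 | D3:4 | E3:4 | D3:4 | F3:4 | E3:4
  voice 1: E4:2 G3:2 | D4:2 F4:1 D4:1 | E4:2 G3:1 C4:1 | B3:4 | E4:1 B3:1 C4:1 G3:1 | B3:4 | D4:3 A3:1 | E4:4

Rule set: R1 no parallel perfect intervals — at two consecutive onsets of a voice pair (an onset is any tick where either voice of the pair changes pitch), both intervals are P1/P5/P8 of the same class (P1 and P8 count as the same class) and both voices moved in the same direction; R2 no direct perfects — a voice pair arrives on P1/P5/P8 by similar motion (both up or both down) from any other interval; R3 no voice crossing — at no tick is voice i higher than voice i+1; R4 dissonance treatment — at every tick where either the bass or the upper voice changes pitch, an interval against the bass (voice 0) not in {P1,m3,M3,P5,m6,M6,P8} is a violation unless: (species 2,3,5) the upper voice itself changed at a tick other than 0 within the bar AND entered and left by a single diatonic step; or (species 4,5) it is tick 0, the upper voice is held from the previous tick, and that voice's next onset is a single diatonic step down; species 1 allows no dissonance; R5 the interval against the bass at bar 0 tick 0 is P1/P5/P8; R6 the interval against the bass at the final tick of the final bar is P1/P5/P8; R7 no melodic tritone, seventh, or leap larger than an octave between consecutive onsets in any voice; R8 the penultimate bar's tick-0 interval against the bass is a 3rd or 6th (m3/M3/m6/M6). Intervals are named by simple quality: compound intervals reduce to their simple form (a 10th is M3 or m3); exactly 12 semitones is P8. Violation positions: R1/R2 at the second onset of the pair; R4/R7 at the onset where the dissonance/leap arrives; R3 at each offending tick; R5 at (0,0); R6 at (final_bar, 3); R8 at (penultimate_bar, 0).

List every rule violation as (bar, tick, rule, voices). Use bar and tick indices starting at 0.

bar 0: v0=E3 v1=E4 downbeat P8
bar 1: v0=F3 v1=D4 downbeat M6
bar 2: v0=E3 v1=E4 downbeat P8
bar 3: v0=D3 v1=B3 downbeat M6
bar 4: v0=E3 v1=E4 downbeat P8
bar 5: v0=D3 v1=B3 downbeat M6
bar 6: v0=F3 v1=D4 downbeat M6
bar 7: v0=E3 v1=E4 downbeat P8
  -> R2 @ bar 4 tick 0 v(0, 1): D3/B3 M6 -> E3/E4 P8 similar

(4, 0, R2, (0, 1))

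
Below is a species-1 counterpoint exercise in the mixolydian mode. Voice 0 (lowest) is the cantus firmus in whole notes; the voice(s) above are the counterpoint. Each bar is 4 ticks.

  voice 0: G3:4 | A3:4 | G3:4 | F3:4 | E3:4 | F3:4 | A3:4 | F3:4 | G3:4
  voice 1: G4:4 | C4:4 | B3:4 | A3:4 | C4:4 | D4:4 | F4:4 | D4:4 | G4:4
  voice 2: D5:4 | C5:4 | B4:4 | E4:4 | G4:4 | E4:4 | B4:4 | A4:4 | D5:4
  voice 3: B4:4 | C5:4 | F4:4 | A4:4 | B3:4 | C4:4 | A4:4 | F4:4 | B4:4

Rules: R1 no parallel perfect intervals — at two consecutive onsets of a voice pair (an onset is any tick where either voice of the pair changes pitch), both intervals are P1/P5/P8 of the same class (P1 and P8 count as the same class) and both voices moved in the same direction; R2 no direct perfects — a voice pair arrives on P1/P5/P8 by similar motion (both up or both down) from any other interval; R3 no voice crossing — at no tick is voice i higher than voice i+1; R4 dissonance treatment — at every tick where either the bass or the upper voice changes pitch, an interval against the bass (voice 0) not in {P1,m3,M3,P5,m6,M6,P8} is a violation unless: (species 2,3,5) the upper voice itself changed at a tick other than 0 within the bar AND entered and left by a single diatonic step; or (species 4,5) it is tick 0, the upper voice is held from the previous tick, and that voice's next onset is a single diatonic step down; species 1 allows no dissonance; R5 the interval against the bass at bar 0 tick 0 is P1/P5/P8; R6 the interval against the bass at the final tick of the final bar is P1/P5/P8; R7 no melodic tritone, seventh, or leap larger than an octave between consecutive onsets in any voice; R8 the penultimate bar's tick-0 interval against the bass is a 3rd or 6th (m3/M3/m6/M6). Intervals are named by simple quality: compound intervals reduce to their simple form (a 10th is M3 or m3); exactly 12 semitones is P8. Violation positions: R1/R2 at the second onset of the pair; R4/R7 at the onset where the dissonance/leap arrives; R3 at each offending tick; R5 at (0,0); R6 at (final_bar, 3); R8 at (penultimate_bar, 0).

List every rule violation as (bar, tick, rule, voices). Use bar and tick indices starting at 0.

(0, 0, R3, (2, 3))
(0, 0, R5, (0, 3))
(0, 1, R3, (2, 3))
(0, 2, R3, (2, 3))
(0, 3, R3, (2, 3))
(1, 0, R2, (1, 2))
(2, 0, R1, (1, 2))
(2, 0, R3, (2, 3))
(2, 0, R4, (0, 3))
(2, 1, R3, (2, 3))
(2, 2, R3, (2, 3))
(2, 3, R3, (2, 3))
(3, 0, R2, (1, 2))
(3, 0, R4, (0, 2))
(4, 0, R1, (1, 2))
(4, 0, R2, (0, 3))
(4, 0, R3, (2, 3))
(4, 0, R7, (3,))
(4, 1, R3, (2, 3))
(4, 2, R3, (2, 3))
(4, 3, R3, (2, 3))
(5, 0, R1, (0, 3))
(5, 0, R3, (2, 3))
(5, 0, R4, (0, 2))
(5, 1, R3, (2, 3))
(5, 2, R3, (2, 3))
(5, 3, R3, (2, 3))
(6, 0, R2, (0, 3))
(6, 0, R3, (2, 3))
(6, 0, R4, (0, 2))
(6, 1, R3, (2, 3))
(6, 2, R3, (2, 3))
(6, 3, R3, (2, 3))
(7, 0, R1, (0, 3))
(7, 0, R2, (1, 2))
(7, 0, R3, (2, 3))
(7, 0, R8, (0, 3))
(7, 1, R3, (2, 3))
(7, 2, R3, (2, 3))
(7, 3, R3, (2, 3))
(8, 0, R1, (1, 2))
(8, 0, R2, (0, 1))
(8, 0, R2, (0, 2))
(8, 0, R3, (2, 3))
(8, 0, R7, (3,))
(8, 1, R3, (2, 3))
(8, 2, R3, (2, 3))
(8, 3, R3, (2, 3))
(8, 3, R6, (0, 3))

bar 0: v0=G3 v1=G4 v2=D5 v3=B4 downbeat M3
bar 1: v0=A3 v1=C4 v2=C5 v3=C5 downbeat m3
bar 2: v0=G3 v1=B3 v2=B4 v3=F4 downbeat m7
bar 3: v0=F3 v1=A3 v2=E4 v3=A4 downbeat M3
bar 4: v0=E3 v1=C4 v2=G4 v3=B3 downbeat P5
bar 5: v0=F3 v1=D4 v2=E4 v3=C4 downbeat P5
bar 6: v0=A3 v1=F4 v2=B4 v3=A4 downbeat P8
bar 7: v0=F3 v1=D4 v2=A4 v3=F4 downbeat P8
bar 8: v0=G3 v1=G4 v2=D5 v3=B4 downbeat M3
  -> R3 @ bar 0 tick 0 v(2, 3): D5 above B4
  -> R5 @ bar 0 tick 0 v(0, 3): opens on M3
  -> R3 @ bar 0 tick 1 v(2, 3): D5 above B4
  -> R3 @ bar 0 tick 2 v(2, 3): D5 above B4
  -> R3 @ bar 0 tick 3 v(2, 3): D5 above B4
  -> R2 @ bar 1 tick 0 v(1, 2): G4/D5 P5 -> C4/C5 P8 similar
  -> R1 @ bar 2 tick 0 v(1, 2): C4/C5 P8 -> B3/B4 P8 similar
  -> R3 @ bar 2 tick 0 v(2, 3): B4 above F4
  -> R4 @ bar 2 tick 0 v(0, 3): G3/F4 m7 untreated
  -> R3 @ bar 2 tick 1 v(2, 3): B4 above F4
  -> R3 @ bar 2 tick 2 v(2, 3): B4 above F4
  -> R3 @ bar 2 tick 3 v(2, 3): B4 above F4
  -> R2 @ bar 3 tick 0 v(1, 2): B3/B4 P8 -> A3/E4 P5 similar
  -> R4 @ bar 3 tick 0 v(0, 2): F3/E4 M7 untreated
  -> R1 @ bar 4 tick 0 v(1, 2): A3/E4 P5 -> C4/G4 P5 similar
  -> R2 @ bar 4 tick 0 v(0, 3): F3/A4 M3 -> E3/B3 P5 similar
  -> R3 @ bar 4 tick 0 v(2, 3): G4 above B3
  -> R7 @ bar 4 tick 0 v(3,): A4->B3 leap 10st
  -> R3 @ bar 4 tick 1 v(2, 3): G4 above B3
  -> R3 @ bar 4 tick 2 v(2, 3): G4 above B3
  -> R3 @ bar 4 tick 3 v(2, 3): G4 above B3
  -> R1 @ bar 5 tick 0 v(0, 3): E3/B3 P5 -> F3/C4 P5 similar
  -> R3 @ bar 5 tick 0 v(2, 3): E4 above C4
  -> R4 @ bar 5 tick 0 v(0, 2): F3/E4 M7 untreated
  -> R3 @ bar 5 tick 1 v(2, 3): E4 above C4
  -> R3 @ bar 5 tick 2 v(2, 3): E4 above C4
  -> R3 @ bar 5 tick 3 v(2, 3): E4 above C4
  -> R2 @ bar 6 tick 0 v(0, 3): F3/C4 P5 -> A3/A4 P8 similar
  -> R3 @ bar 6 tick 0 v(2, 3): B4 above A4
  -> R4 @ bar 6 tick 0 v(0, 2): A3/B4 M2 untreated
  -> R3 @ bar 6 tick 1 v(2, 3): B4 above A4
  -> R3 @ bar 6 tick 2 v(2, 3): B4 above A4
  -> R3 @ bar 6 tick 3 v(2, 3): B4 above A4
  -> R1 @ bar 7 tick 0 v(0, 3): A3/A4 P8 -> F3/F4 P8 similar
  -> R2 @ bar 7 tick 0 v(1, 2): F4/B4 TT -> D4/A4 P5 similar
  -> R3 @ bar 7 tick 0 v(2, 3): A4 above F4
  -> R8 @ bar 7 tick 0 v(0, 3): penult P8 not 3rd/6th
  -> R3 @ bar 7 tick 1 v(2, 3): A4 above F4
  -> R3 @ bar 7 tick 2 v(2, 3): A4 above F4
  -> R3 @ bar 7 tick 3 v(2, 3): A4 above F4
  -> R1 @ bar 8 tick 0 v(1, 2): D4/A4 P5 -> G4/D5 P5 similar
  -> R2 @ bar 8 tick 0 v(0, 1): F3/D4 M6 -> G3/G4 P8 similar
  -> R2 @ bar 8 tick 0 v(0, 2): F3/A4 M3 -> G3/D5 P5 similar
  -> R3 @ bar 8 tick 0 v(2, 3): D5 above B4
  -> R7 @ bar 8 tick 0 v(3,): F4->B4 leap 6st
  -> R3 @ bar 8 tick 1 v(2, 3): D5 above B4
  -> R3 @ bar 8 tick 2 v(2, 3): D5 above B4
  -> R3 @ bar 8 tick 3 v(2, 3): D5 above B4
  -> R6 @ bar 8 tick 3 v(0, 3): closes on M3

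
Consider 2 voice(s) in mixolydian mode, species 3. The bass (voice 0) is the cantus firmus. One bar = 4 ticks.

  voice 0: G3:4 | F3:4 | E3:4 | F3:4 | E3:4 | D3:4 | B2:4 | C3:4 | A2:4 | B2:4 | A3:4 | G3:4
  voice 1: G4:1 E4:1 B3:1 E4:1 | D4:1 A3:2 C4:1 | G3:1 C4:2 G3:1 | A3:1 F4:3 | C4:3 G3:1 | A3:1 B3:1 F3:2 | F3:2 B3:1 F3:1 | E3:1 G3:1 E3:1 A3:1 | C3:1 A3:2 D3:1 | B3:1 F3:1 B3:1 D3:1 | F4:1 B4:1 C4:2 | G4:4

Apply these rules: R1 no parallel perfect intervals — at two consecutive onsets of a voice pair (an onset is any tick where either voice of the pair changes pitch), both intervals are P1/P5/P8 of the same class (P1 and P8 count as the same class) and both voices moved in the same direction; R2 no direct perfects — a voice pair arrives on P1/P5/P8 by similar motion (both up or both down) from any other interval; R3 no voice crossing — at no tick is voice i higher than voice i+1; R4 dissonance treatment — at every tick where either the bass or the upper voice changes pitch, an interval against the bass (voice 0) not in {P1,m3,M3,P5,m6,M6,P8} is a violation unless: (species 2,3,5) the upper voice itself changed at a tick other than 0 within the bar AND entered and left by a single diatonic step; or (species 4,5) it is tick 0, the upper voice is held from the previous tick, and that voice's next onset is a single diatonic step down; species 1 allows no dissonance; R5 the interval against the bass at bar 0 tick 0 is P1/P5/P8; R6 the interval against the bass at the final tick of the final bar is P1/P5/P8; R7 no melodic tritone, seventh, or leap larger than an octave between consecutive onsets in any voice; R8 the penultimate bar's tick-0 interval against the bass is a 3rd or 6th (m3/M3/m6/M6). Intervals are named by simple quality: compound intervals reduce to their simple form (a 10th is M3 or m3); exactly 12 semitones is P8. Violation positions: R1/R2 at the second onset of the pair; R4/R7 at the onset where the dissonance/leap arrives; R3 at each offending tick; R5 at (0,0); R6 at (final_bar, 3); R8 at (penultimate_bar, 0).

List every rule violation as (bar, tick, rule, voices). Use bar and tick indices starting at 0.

(5, 2, R7, (1,))
(6, 0, R4, (0, 1))
(6, 2, R7, (1,))
(6, 3, R4, (0, 1))
(6, 3, R7, (1,))
(8, 3, R4, (0, 1))
(9, 0, R2, (0, 1))
(9, 1, R4, (0, 1))
(9, 1, R7, (1,))
(9, 2, R7, (1,))
(10, 0, R7, (0,))
(10, 0, R7, (1,))
(10, 1, R4, (0, 1))
(10, 1, R7, (1,))
(10, 2, R7, (1,))

bar 0: v0=G3 v1=G4 downbeat P8
bar 1: v0=F3 v1=D4 downbeat M6
bar 2: v0=E3 v1=G3 downbeat m3
bar 3: v0=F3 v1=A3 downbeat M3
bar 4: v0=E3 v1=C4 downbeat m6
bar 5: v0=D3 v1=A3 downbeat P5
bar 6: v0=B2 v1=F3 downbeat TT
bar 7: v0=C3 v1=E3 downbeat M3
bar 8: v0=A2 v1=C3 downbeat m3
bar 9: v0=B2 v1=B3 downbeat P8
bar 10: v0=A3 v1=F4 downbeat m6
bar 11: v0=G3 v1=G4 downbeat P8
  -> R7 @ bar 5 tick 2 v(1,): B3->F3 leap 6st
  -> R4 @ bar 6 tick 0 v(0, 1): B2/F3 TT untreated
  -> R7 @ bar 6 tick 2 v(1,): F3->B3 leap 6st
  -> R4 @ bar 6 tick 3 v(0, 1): B2/F3 TT untreated
  -> R7 @ bar 6 tick 3 v(1,): B3->F3 leap 6st
  -> R4 @ bar 8 tick 3 v(0, 1): A2/D3 P4 untreated
  -> R2 @ bar 9 tick 0 v(0, 1): A2/D3 P4 -> B2/B3 P8 similar
  -> R4 @ bar 9 tick 1 v(0, 1): B2/F3 TT untreated
  -> R7 @ bar 9 tick 1 v(1,): B3->F3 leap 6st
  -> R7 @ bar 9 tick 2 v(1,): F3->B3 leap 6st
  -> R7 @ bar 10 tick 0 v(0,): B2->A3 leap 10st
  -> R7 @ bar 10 tick 0 v(1,): D3->F4 leap 15st
  -> R4 @ bar 10 tick 1 v(0, 1): A3/B4 M2 untreated
  -> R7 @ bar 10 tick 1 v(1,): F4->B4 leap 6st
  -> R7 @ bar 10 tick 2 v(1,): B4->C4 leap 11st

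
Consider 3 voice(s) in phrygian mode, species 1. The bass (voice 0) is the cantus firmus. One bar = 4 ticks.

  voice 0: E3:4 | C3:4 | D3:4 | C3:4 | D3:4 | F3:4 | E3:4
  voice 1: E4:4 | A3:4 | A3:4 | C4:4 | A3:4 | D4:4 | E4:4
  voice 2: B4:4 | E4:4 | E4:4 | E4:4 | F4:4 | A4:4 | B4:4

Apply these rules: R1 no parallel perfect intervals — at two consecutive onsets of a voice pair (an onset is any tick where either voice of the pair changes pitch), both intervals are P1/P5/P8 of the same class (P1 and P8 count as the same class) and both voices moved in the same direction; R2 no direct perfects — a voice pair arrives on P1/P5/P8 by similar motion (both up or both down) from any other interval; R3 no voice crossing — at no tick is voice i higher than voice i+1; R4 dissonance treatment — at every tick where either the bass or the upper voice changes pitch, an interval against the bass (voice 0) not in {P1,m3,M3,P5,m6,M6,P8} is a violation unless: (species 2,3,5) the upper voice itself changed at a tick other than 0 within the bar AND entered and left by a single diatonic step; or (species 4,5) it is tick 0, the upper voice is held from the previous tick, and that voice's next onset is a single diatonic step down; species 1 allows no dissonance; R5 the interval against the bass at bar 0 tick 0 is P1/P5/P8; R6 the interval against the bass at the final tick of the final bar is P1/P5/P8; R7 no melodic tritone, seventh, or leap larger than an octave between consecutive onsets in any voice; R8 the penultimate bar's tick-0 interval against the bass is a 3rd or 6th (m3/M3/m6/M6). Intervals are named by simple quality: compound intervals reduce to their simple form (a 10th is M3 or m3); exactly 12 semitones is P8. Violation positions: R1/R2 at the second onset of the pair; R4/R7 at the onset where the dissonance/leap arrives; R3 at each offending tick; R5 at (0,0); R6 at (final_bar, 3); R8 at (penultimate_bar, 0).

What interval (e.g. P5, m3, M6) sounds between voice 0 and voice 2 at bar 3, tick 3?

M3

voice 0=C3 voice 2=E4 -> M3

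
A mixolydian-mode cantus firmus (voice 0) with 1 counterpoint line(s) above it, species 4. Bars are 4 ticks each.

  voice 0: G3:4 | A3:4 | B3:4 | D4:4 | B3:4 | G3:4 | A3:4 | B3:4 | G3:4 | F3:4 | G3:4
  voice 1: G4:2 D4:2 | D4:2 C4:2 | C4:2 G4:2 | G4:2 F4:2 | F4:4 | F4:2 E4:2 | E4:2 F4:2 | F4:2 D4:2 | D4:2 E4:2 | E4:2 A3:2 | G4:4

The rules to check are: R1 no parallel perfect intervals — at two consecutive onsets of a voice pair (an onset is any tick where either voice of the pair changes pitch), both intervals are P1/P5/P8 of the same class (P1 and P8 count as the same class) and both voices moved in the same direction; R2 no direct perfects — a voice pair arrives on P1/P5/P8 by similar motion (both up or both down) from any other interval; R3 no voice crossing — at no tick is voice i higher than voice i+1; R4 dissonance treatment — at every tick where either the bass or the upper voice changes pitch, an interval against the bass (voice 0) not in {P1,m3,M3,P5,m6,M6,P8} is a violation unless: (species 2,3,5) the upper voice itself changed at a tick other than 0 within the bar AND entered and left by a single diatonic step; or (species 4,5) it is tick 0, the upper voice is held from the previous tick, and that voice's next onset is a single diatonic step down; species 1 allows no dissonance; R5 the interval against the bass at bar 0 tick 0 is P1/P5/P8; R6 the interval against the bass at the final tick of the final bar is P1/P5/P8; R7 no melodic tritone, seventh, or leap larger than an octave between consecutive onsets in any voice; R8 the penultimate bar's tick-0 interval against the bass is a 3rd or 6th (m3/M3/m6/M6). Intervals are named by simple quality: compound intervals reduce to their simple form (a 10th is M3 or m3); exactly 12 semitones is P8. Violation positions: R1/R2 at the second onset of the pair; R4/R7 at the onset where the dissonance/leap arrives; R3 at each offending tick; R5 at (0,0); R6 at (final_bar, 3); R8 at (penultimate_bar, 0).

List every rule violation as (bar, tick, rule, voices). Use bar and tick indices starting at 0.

bar 0: v0=G3 v1=G4 downbeat P8
bar 1: v0=A3 v1=D4 downbeat P4
bar 2: v0=B3 v1=C4 downbeat m2
bar 3: v0=D4 v1=G4 downbeat P4
bar 4: v0=B3 v1=F4 downbeat TT
bar 5: v0=G3 v1=F4 downbeat m7
bar 6: v0=A3 v1=E4 downbeat P5
bar 7: v0=B3 v1=F4 downbeat TT
bar 8: v0=G3 v1=D4 downbeat P5
bar 9: v0=F3 v1=E4 downbeat M7
bar 10: v0=G3 v1=G4 downbeat P8
  -> R4 @ bar 2 tick 0 v(0, 1): B3/C4 m2 untreated
  -> R4 @ bar 7 tick 0 v(0, 1): B3/F4 TT untreated
  -> R4 @ bar 9 tick 0 v(0, 1): F3/E4 M7 untreated
  -> R8 @ bar 9 tick 0 v(0, 1): penult M7 not 3rd/6th
  -> R2 @ bar 10 tick 0 v(0, 1): F3/A3 M3 -> G3/G4 P8 similar
  -> R7 @ bar 10 tick 0 v(1,): A3->G4 leap 10st

(2, 0, R4, (0, 1))
(7, 0, R4, (0, 1))
(9, 0, R4, (0, 1))
(9, 0, R8, (0, 1))
(10, 0, R2, (0, 1))
(10, 0, R7, (1,))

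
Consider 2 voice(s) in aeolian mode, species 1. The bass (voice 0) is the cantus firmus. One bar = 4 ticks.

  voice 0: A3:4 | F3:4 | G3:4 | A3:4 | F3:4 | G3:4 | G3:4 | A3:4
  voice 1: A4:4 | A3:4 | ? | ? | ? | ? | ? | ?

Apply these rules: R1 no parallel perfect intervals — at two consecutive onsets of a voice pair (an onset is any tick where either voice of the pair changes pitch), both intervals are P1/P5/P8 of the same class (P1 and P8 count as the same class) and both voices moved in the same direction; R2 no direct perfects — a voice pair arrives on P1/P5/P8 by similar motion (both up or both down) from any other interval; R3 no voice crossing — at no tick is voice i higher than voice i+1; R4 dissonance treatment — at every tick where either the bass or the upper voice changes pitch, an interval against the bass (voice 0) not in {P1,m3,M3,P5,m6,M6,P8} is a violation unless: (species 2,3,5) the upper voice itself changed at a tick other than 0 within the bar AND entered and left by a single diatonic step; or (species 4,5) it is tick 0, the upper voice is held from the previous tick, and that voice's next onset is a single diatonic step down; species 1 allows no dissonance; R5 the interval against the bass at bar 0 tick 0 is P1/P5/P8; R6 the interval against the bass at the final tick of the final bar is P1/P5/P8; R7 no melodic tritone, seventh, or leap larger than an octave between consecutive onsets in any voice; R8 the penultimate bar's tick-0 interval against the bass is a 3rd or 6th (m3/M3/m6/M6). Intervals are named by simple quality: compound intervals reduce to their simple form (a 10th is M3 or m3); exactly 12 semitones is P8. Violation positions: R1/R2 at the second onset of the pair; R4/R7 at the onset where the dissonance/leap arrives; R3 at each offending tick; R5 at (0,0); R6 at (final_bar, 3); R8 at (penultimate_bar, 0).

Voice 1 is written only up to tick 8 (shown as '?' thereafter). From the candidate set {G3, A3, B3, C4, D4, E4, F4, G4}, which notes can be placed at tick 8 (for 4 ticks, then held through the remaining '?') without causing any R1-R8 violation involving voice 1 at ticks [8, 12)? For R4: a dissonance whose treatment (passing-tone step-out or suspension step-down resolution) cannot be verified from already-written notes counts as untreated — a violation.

G3: legal
A3: violates R4
B3: legal
C4: violates R4
D4: violates R2
E4: legal
F4: violates R4
G4: violates R2,R7

{B3, E4, G3}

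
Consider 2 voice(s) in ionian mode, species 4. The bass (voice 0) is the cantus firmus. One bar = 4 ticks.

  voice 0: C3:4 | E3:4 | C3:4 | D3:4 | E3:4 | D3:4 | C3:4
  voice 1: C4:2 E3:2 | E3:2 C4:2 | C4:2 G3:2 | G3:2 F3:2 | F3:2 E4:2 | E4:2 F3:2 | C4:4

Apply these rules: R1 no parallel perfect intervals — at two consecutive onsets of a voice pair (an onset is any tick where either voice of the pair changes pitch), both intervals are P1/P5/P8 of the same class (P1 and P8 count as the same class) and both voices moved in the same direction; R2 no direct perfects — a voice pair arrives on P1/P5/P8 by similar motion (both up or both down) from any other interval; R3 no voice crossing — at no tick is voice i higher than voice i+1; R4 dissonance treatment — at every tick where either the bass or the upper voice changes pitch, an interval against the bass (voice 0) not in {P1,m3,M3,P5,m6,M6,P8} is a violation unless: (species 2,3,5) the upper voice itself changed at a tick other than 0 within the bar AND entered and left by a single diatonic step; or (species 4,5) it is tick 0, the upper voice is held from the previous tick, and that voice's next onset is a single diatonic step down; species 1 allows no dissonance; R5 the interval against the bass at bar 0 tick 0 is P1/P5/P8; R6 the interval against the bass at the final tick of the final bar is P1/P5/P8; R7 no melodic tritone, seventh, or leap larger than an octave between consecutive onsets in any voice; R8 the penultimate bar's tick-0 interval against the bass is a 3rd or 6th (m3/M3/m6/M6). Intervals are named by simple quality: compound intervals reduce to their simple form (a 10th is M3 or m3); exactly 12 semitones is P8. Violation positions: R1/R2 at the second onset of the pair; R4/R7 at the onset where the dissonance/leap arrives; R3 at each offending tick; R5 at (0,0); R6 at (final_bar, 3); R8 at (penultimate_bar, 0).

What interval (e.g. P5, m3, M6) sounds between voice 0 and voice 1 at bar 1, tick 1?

P1

voice 0=E3 voice 1=E3 -> P1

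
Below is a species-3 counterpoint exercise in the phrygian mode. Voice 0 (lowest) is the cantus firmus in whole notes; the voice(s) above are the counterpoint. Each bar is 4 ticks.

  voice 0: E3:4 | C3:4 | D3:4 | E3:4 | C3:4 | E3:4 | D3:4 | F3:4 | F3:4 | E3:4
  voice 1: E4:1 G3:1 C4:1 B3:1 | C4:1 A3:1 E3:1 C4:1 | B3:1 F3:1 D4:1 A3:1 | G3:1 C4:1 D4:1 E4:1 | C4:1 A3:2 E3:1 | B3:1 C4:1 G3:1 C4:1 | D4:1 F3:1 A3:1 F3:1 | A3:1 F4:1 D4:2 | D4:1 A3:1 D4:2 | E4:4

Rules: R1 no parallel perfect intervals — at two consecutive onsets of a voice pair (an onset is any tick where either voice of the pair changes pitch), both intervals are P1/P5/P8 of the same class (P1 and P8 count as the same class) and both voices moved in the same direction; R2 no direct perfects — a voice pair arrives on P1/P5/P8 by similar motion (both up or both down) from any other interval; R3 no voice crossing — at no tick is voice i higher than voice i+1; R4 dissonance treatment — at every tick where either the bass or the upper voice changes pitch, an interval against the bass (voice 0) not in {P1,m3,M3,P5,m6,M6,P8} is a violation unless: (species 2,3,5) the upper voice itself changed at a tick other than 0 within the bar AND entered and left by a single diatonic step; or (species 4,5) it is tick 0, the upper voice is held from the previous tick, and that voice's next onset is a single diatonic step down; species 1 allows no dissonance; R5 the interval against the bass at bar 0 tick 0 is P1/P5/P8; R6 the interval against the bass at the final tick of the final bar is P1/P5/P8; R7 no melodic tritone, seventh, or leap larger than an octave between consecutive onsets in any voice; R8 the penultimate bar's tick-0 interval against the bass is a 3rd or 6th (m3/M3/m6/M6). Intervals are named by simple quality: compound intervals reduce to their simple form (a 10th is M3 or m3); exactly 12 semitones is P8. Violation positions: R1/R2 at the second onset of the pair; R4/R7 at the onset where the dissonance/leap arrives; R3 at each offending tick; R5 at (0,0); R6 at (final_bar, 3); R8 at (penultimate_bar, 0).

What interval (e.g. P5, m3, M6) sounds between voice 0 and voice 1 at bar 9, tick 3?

P8

voice 0=E3 voice 1=E4 -> P8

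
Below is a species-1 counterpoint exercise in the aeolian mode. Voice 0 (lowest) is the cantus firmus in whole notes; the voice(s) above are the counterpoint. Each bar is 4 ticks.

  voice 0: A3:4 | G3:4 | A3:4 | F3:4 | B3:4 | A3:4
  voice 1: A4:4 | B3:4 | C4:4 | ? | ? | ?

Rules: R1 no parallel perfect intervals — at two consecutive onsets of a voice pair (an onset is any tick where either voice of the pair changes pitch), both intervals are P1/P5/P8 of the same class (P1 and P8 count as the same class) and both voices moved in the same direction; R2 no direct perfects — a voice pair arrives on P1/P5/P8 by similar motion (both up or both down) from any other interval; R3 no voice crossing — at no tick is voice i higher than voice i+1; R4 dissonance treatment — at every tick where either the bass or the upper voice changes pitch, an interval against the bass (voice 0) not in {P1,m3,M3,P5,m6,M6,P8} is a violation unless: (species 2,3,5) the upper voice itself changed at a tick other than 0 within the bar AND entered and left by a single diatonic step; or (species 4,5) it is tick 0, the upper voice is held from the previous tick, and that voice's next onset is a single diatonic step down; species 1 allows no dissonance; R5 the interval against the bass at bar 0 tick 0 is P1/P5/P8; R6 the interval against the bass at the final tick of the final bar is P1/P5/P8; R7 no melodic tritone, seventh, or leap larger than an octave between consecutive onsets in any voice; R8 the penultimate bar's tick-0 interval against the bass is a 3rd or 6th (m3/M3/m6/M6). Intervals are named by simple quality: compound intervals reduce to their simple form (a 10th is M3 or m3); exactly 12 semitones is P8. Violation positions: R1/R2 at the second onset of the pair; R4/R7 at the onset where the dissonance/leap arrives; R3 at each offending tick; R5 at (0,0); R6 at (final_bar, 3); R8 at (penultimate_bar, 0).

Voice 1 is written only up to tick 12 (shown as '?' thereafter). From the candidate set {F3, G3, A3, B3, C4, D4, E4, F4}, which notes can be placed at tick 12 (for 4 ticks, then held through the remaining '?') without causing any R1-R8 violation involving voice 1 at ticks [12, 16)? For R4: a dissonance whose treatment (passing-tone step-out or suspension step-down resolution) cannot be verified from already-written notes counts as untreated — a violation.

F3: violates R2
G3: violates R4
A3: legal
B3: violates R4
C4: legal
D4: legal
E4: violates R4
F4: legal

{A3, C4, D4, F4}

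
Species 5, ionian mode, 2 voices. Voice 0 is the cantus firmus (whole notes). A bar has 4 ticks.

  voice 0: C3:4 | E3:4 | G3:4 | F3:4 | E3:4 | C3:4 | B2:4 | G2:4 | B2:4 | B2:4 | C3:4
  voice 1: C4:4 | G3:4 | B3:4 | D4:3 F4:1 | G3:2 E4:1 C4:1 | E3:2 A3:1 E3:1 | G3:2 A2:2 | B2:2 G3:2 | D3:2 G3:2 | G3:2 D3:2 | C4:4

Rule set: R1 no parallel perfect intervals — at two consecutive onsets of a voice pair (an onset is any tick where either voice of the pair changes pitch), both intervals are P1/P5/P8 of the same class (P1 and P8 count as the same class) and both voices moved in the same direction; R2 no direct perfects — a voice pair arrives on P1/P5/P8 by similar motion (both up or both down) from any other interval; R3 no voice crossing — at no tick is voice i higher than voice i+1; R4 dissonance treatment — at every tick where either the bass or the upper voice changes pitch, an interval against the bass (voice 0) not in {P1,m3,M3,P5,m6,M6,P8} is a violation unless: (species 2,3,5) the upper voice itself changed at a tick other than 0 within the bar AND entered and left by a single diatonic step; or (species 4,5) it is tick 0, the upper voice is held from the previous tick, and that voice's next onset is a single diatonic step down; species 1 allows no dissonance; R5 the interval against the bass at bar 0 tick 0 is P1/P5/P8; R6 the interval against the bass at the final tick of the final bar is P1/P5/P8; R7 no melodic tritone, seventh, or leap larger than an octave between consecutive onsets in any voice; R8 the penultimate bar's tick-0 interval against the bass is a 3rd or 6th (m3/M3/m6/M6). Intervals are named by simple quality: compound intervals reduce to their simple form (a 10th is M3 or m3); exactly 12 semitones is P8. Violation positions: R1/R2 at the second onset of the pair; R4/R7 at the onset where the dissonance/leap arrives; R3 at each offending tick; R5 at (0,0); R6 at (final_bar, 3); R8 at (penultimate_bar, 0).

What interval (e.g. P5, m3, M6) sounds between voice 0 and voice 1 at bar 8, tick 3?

voice 0=B2 voice 1=G3 -> m6

m6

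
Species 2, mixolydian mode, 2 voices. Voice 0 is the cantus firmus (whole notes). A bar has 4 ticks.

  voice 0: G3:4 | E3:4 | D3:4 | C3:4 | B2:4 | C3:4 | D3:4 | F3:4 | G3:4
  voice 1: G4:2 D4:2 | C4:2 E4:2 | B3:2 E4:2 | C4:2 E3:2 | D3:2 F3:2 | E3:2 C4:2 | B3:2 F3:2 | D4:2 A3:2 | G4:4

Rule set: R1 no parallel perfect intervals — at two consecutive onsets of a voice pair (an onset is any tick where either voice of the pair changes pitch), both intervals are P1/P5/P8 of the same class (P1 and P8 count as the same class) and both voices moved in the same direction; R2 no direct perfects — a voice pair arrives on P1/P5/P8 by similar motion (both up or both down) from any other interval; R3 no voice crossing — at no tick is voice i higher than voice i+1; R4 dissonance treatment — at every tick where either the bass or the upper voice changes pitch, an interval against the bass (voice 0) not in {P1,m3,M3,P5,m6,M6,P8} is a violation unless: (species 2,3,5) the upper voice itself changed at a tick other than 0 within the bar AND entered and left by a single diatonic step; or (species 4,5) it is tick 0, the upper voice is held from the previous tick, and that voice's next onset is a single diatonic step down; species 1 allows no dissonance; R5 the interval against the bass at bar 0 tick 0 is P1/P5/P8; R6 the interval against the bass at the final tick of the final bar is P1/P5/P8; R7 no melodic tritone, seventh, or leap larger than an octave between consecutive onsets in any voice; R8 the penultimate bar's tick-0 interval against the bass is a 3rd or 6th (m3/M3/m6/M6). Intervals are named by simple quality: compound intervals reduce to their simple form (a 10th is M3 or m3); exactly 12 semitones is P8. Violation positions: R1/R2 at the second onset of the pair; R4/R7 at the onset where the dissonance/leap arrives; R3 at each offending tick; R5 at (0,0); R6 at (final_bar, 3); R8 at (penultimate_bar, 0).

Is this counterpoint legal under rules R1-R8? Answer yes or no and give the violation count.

No (6 violations)

bar 0: v0=G3 v1=G4 (P8)
bar 1: v0=E3 v1=C4 (m6)
bar 2: v0=D3 v1=B3 (M6)
bar 3: v0=C3 v1=C4 (P8)
bar 4: v0=B2 v1=D3 (m3)
bar 5: v0=C3 v1=E3 (M3)
bar 6: v0=D3 v1=B3 (M6)
bar 7: v0=F3 v1=D4 (M6)
bar 8: v0=G3 v1=G4 (P8)
  R4 @ bar2.2: D3/E4 M2 untreated
  R2 @ bar3.0: D3/E4 M2 -> C3/C4 P8 similar
  R4 @ bar4.2: B2/F3 TT untreated
  R7 @ bar6.2: B3->F3 leap 6st
  R2 @ bar8.0: F3/A3 M3 -> G3/G4 P8 similar
  R7 @ bar8.0: A3->G4 leap 10st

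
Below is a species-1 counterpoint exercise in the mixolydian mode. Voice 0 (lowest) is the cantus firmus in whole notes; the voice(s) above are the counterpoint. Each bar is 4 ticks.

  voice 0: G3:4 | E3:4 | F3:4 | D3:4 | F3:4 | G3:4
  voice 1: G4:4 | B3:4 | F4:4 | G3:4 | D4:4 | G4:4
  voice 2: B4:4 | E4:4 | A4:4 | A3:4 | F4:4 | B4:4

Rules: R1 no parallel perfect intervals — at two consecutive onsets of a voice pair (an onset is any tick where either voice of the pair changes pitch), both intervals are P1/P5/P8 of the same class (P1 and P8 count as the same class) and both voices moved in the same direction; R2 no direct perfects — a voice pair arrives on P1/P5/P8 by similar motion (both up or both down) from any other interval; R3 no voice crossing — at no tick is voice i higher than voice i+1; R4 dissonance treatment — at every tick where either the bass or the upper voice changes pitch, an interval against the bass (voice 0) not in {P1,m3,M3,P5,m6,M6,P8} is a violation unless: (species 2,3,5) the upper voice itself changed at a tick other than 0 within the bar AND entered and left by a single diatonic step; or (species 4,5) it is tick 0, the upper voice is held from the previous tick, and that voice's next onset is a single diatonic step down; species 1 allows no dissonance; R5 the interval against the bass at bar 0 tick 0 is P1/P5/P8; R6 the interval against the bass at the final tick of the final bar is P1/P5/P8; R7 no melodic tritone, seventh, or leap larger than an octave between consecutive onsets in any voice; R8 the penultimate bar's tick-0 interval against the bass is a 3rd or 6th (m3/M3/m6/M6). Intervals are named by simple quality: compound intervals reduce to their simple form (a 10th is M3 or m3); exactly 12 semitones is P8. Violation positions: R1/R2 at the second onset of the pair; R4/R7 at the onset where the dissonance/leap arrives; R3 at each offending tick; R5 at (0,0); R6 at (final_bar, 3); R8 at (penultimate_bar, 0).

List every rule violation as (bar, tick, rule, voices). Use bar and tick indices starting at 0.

bar 0: v0=G3 v1=G4 v2=B4 downbeat M3
bar 1: v0=E3 v1=B3 v2=E4 downbeat P8
bar 2: v0=F3 v1=F4 v2=A4 downbeat M3
bar 3: v0=D3 v1=G3 v2=A3 downbeat P5
bar 4: v0=F3 v1=D4 v2=F4 downbeat P8
bar 5: v0=G3 v1=G4 v2=B4 downbeat M3
  -> R5 @ bar 0 tick 0 v(0, 2): opens on M3
  -> R2 @ bar 1 tick 0 v(0, 1): G3/G4 P8 -> E3/B3 P5 similar
  -> R2 @ bar 1 tick 0 v(0, 2): G3/B4 M3 -> E3/E4 P8 similar
  -> R2 @ bar 2 tick 0 v(0, 1): E3/B3 P5 -> F3/F4 P8 similar
  -> R7 @ bar 2 tick 0 v(1,): B3->F4 leap 6st
  -> R2 @ bar 3 tick 0 v(0, 2): F3/A4 M3 -> D3/A3 P5 similar
  -> R4 @ bar 3 tick 0 v(0, 1): D3/G3 P4 untreated
  -> R7 @ bar 3 tick 0 v(1,): F4->G3 leap 10st
  -> R2 @ bar 4 tick 0 v(0, 2): D3/A3 P5 -> F3/F4 P8 similar
  -> R8 @ bar 4 tick 0 v(0, 2): penult P8 not 3rd/6th
  -> R2 @ bar 5 tick 0 v(0, 1): F3/D4 M6 -> G3/G4 P8 similar
  -> R7 @ bar 5 tick 0 v(2,): F4->B4 leap 6st
  -> R6 @ bar 5 tick 3 v(0, 2): closes on M3

(0, 0, R5, (0, 2))
(1, 0, R2, (0, 1))
(1, 0, R2, (0, 2))
(2, 0, R2, (0, 1))
(2, 0, R7, (1,))
(3, 0, R2, (0, 2))
(3, 0, R4, (0, 1))
(3, 0, R7, (1,))
(4, 0, R2, (0, 2))
(4, 0, R8, (0, 2))
(5, 0, R2, (0, 1))
(5, 0, R7, (2,))
(5, 3, R6, (0, 2))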